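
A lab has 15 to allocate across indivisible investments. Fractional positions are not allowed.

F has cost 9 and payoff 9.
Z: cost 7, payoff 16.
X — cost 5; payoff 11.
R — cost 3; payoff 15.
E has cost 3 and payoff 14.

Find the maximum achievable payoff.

45

Z + R + E: cost 7 + 3 + 3 = 13 ≤ 15, payoff 16 + 15 + 14 = 45.
Z + X + R: cost 7 + 5 + 3 = 15 ≤ 15, payoff 16 + 11 + 15 = 42.
Z + X + E: cost 7 + 5 + 3 = 15 ≤ 15, payoff 16 + 11 + 14 = 41.
Best is Z, R, and E with total payoff 45.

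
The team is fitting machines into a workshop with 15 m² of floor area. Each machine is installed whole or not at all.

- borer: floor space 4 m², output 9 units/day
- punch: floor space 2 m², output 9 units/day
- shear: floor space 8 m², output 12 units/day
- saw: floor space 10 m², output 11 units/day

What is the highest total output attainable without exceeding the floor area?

30

Treat it as a binary knapsack problem.
Allowing fractional choices, the relaxed optimum would be about 31.1, but machines are indivisible.
borer + shear: floor space 4 + 8 = 12 ≤ 15, output 9 + 12 = 21.
borer + punch + shear: floor space 4 + 2 + 8 = 14 ≤ 15, output 9 + 9 + 12 = 30.
punch + shear: floor space 2 + 8 = 10 ≤ 15, output 9 + 12 = 21.
Best is borer, punch, and shear with total output 30.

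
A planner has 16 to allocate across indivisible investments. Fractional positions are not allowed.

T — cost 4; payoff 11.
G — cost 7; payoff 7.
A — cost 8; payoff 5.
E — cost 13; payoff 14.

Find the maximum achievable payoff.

Allowing fractional choices, the relaxed optimum would be about 23.9, but investments are indivisible.
T + A: cost 4 + 8 = 12 ≤ 16, payoff 11 + 5 = 16.
T + G: cost 4 + 7 = 11 ≤ 16, payoff 11 + 7 = 18.
Best is T and G with total payoff 18.

18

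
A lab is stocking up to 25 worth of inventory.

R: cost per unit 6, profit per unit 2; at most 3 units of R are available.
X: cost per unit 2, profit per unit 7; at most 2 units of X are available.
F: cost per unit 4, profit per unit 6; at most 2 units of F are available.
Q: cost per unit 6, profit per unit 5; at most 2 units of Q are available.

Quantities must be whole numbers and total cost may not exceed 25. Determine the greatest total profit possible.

36

Take 2×X, 2×F, and 2×Q: cost 24 ≤ 25, profit 2·7 + 2·6 + 2·5 = 36.
X has the best ratio (7/2) and is taken to its limit of 2; remaining capacity is filled optimally with the others.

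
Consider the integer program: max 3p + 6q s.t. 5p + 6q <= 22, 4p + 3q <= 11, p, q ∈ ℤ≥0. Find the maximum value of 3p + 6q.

The continuous relaxation peaks at (0, 3.67) with value 22.00; rounding to a feasible lattice point costs some objective.
(p,q)=(0,3): 5·0+6·3=18≤22, 4·0+3·3=9≤11, objective 18.
(p,q)=(1,2): 5·1+6·2=17≤22, 4·1+3·2=10≤11, objective 15.
(p,q)=(0,2): 5·0+6·2=12≤22, 4·0+3·2=6≤11, objective 12.
Maximum is 18 at (p,q)=(0,3).

18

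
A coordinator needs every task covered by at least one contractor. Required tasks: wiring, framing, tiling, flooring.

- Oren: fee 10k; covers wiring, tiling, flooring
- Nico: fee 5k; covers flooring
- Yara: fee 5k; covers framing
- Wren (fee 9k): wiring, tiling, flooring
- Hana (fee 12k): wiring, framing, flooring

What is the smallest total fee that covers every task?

Choose Yara and Wren: together they cover wiring, framing, tiling, flooring — every task.
Total fee: 5 + 9 = 14.
No cover costs less than 14.

14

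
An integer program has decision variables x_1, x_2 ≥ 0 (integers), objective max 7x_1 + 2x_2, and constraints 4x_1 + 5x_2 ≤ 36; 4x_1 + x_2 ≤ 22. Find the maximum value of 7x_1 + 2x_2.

(x_1,x_2)=(5,2): 4·5+5·2=30≤36, 4·5+1·2=22≤22, objective 39.
(x_1,x_2)=(5,1): 4·5+5·1=25≤36, 4·5+1·1=21≤22, objective 37.
(x_1,x_2)=(4,4): 4·4+5·4=36≤36, 4·4+1·4=20≤22, objective 36.
Maximum is 39 at (x_1,x_2)=(5,2).

39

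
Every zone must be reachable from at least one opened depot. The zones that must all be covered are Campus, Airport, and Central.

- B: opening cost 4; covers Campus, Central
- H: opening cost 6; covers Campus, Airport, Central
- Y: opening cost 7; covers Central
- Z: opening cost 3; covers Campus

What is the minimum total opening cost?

The greedy cost-per-new-zone heuristic would pick B and H for 10, but a cheaper cover exists.
H alone covers Campus, Airport, Central — every zone.
Total opening cost: 6.
No cover costs less than 6.

6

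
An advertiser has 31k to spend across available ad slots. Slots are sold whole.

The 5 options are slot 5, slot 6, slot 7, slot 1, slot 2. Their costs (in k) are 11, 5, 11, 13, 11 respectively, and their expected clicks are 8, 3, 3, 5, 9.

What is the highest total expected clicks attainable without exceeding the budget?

Treat it as a binary knapsack problem.
Take slot 5, slot 6, and slot 2: cost 11 + 5 + 11 = 27 ≤ 31, expected clicks 8 + 3 + 9 = 20.
No other feasible combination does better.

20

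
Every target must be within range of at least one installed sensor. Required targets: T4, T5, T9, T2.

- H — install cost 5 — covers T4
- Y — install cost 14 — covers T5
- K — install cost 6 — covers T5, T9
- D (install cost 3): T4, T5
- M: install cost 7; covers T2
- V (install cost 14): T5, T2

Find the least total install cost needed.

Choose K, D, and M: together they cover T4, T5, T9, T2 — every target.
Total install cost: 6 + 3 + 7 = 16.
No cover costs less than 16.

16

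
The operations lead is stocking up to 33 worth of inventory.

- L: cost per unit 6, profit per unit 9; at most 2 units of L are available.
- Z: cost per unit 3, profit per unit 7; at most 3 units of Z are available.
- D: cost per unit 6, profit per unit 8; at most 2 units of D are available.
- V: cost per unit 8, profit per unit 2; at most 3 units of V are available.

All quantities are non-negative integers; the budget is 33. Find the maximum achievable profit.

55

This is a bounded integer knapsack.
Take 2×L, 3×Z, and 2×D: cost 33 ≤ 33, profit 2·9 + 3·7 + 2·8 = 55.
Z has the best ratio (7/3) and is taken to its limit of 3; remaining capacity is filled optimally with the others.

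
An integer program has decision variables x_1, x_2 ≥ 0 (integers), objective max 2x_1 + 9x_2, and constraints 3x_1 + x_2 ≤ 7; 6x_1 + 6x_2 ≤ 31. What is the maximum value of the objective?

Relaxing integrality, the LP optimum is 46.50 at (x_1,x_2) = (0, 5.17), which is not an integer point.
(x_1,x_2)=(0,5) is feasible, giving 45.
(x_1,x_2)=(1,4) is feasible, giving 38.
(x_1,x_2)=(0,4) is feasible, giving 36.
The best lattice point is (0,5), giving 45.

45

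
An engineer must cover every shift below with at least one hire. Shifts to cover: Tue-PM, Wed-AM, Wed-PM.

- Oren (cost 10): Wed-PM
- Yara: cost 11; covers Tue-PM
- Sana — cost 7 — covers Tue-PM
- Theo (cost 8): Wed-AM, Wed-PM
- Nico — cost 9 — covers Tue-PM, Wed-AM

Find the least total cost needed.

Choose Sana and Theo: together they cover Tue-PM, Wed-AM, Wed-PM — every shift.
Total cost: 7 + 8 = 15.
No cover costs less than 15.

15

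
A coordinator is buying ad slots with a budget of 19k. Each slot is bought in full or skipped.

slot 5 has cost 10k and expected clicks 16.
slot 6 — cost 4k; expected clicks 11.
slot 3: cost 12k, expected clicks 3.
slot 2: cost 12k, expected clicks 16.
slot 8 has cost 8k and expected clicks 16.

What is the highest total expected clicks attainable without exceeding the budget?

Allowing fractional choices, the relaxed optimum would be about 38.2, but ad slots are indivisible.
slot 6 + slot 8: cost 4 + 8 = 12 ≤ 19, expected clicks 11 + 16 = 27.
slot 5 + slot 8: cost 10 + 8 = 18 ≤ 19, expected clicks 16 + 16 = 32.
Best is slot 5 and slot 8 with total expected clicks 32.

32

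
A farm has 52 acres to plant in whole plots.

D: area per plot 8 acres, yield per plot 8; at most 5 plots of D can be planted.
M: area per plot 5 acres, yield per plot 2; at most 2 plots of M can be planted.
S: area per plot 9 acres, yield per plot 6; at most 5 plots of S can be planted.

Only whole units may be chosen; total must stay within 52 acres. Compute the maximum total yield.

5×D and 1×S: area 49 ≤ 52, yield 5·8 + 1·6 = 46.
4×D and 2×S: area 50 ≤ 52, yield 4·8 + 2·6 = 44.
Best is 46.

46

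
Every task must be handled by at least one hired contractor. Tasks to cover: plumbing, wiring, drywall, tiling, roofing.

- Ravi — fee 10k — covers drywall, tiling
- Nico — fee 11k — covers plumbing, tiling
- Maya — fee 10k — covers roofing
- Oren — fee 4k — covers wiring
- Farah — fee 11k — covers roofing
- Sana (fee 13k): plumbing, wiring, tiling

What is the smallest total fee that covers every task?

This is a weighted set-cover instance.
The greedy cost-per-new-task heuristic would pick Oren, Ravi, Maya, and Nico for 35, but a cheaper cover exists.
Choose Ravi, Maya, and Sana: together they cover plumbing, wiring, drywall, tiling, roofing — every task.
Total fee: 10 + 10 + 13 = 33.
No cover costs less than 33.

33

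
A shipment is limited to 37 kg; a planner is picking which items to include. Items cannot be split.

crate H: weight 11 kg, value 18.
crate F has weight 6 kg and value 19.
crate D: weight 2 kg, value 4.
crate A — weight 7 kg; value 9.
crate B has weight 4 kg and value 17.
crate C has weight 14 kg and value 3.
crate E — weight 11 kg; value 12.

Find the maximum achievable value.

crate H + crate F + crate D + crate B + crate E: weight 11 + 6 + 2 + 4 + 11 = 34 ≤ 37, value 18 + 19 + 4 + 17 + 12 = 70.
crate H + crate F + crate D + crate A + crate B: weight 11 + 6 + 2 + 7 + 4 = 30 ≤ 37, value 18 + 19 + 4 + 9 + 17 = 67.
Best is crate H, crate F, crate D, crate B, and crate E with total value 70.

70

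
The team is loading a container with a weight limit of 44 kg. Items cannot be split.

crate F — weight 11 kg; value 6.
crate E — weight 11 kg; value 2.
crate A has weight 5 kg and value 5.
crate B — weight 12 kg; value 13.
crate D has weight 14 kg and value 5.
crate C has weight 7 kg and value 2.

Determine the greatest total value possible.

crate F + crate E + crate A + crate B: weight 11 + 11 + 5 + 12 = 39 ≤ 44, value 6 + 2 + 5 + 13 = 26.
crate F + crate A + crate B + crate D: weight 11 + 5 + 12 + 14 = 42 ≤ 44, value 6 + 5 + 13 + 5 = 29.
crate F + crate A + crate B + crate C: weight 11 + 5 + 12 + 7 = 35 ≤ 44, value 6 + 5 + 13 + 2 = 26.
Best is crate F, crate A, crate B, and crate D with total value 29.

29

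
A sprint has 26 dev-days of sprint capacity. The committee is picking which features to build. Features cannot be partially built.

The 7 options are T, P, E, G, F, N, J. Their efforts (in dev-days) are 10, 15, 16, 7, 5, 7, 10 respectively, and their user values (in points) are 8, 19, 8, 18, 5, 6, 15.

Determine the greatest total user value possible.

This is an integer program with binary decision variables.
Allowing fractional choices, the relaxed optimum would be about 44.4, but features are indivisible.
P + G: effort 15 + 7 = 22 ≤ 26, user value 19 + 18 = 37.
G + F + J: effort 7 + 5 + 10 = 22 ≤ 26, user value 18 + 5 + 15 = 38.
G + N + J: effort 7 + 7 + 10 = 24 ≤ 26, user value 18 + 6 + 15 = 39.
Best is G, N, and J with total user value 39.

39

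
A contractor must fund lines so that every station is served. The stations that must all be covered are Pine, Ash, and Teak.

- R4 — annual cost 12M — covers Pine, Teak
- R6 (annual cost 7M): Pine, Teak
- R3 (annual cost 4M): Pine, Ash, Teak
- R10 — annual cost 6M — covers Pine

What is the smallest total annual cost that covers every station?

R3 alone covers Pine, Ash, Teak — every station.
Total annual cost: 4.
No cover costs less than 4.

4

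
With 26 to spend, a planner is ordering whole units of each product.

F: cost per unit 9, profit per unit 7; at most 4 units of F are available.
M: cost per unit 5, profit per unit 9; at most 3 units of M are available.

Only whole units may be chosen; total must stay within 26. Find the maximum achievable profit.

34

3×M: cost 15 ≤ 26, profit 3·9 = 27.
1×F and 3×M: cost 24 ≤ 26, profit 1·7 + 3·9 = 34.
Best is 34.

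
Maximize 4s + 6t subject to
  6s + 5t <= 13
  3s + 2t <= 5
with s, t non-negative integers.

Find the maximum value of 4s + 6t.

(s,t)=(0,2) is feasible, giving 12.
(s,t)=(1,1) is feasible, giving 10.
No feasible integer point exceeds 12.

12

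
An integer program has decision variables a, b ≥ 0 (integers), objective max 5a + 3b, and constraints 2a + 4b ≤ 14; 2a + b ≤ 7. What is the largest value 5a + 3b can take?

18

The continuous relaxation peaks at (2.33, 2.33) with value 18.67; rounding to a feasible lattice point costs some objective.
(a,b)=(3,1): 2·3+4·1=10≤14, 2·3+1·1=7≤7, objective 18.
(a,b)=(2,2): 2·2+4·2=12≤14, 2·2+1·2=6≤7, objective 16.
The best lattice point is (3,1), giving 18.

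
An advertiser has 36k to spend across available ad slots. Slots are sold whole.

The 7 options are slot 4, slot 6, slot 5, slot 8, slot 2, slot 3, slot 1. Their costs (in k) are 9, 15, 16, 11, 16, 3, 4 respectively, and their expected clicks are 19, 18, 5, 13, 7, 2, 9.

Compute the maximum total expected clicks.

Allowing fractional choices, the relaxed optimum would be about 55.5, but ad slots are indivisible.
slot 4 + slot 6 + slot 3 + slot 1: cost 9 + 15 + 3 + 4 = 31 ≤ 36, expected clicks 19 + 18 + 2 + 9 = 48.
slot 4 + slot 6 + slot 8: cost 9 + 15 + 11 = 35 ≤ 36, expected clicks 19 + 18 + 13 = 50.
slot 4 + slot 6 + slot 1: cost 9 + 15 + 4 = 28 ≤ 36, expected clicks 19 + 18 + 9 = 46.
Best is slot 4, slot 6, and slot 8 with total expected clicks 50.

50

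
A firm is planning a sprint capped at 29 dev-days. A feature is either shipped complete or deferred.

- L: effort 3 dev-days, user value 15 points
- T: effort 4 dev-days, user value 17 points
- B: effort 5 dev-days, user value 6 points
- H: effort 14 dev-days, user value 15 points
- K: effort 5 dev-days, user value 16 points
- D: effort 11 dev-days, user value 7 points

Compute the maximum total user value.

Treat it as a binary knapsack problem.
Allowing fractional choices, the relaxed optimum would be about 66.9, but features are indivisible.
L + T + H + K: effort 3 + 4 + 14 + 5 = 26 ≤ 29, user value 15 + 17 + 15 + 16 = 63.
L + T + B + K + D: effort 3 + 4 + 5 + 5 + 11 = 28 ≤ 29, user value 15 + 17 + 6 + 16 + 7 = 61.
Best is L, T, H, and K with total user value 63.

63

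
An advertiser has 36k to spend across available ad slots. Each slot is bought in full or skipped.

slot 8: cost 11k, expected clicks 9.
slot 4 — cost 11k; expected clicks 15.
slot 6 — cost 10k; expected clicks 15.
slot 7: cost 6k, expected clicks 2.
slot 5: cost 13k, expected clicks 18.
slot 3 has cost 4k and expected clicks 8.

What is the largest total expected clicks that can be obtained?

48

Treat it as a binary knapsack problem.
Allowing fractional choices, the relaxed optimum would be about 53.3, but ad slots are indivisible.
slot 8 + slot 4 + slot 6 + slot 3: cost 11 + 11 + 10 + 4 = 36 ≤ 36, expected clicks 9 + 15 + 15 + 8 = 47.
slot 6 + slot 7 + slot 5 + slot 3: cost 10 + 6 + 13 + 4 = 33 ≤ 36, expected clicks 15 + 2 + 18 + 8 = 43.
slot 4 + slot 6 + slot 5: cost 11 + 10 + 13 = 34 ≤ 36, expected clicks 15 + 15 + 18 = 48.
Best is slot 4, slot 6, and slot 5 with total expected clicks 48.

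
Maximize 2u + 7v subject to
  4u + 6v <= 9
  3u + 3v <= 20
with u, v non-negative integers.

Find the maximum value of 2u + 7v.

Relaxing integrality, the LP optimum is 10.50 at (u,v) = (0, 1.5), which is not an integer point.
(u,v)=(0,1) is feasible, giving 7.
(u,v)=(1,0) is feasible, giving 2.
(u,v)=(0,0) is feasible, giving 0.
Maximum is 7 at (u,v)=(0,1).

7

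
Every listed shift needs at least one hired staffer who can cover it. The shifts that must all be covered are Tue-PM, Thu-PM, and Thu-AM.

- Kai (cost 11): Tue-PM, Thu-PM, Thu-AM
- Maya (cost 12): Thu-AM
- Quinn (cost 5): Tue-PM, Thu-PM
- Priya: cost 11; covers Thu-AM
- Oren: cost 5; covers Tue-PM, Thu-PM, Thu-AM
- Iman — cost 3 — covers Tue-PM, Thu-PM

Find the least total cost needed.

The greedy cost-per-new-shift heuristic would pick Iman and Oren for 8, but a cheaper cover exists.
Oren alone covers Tue-PM, Thu-PM, Thu-AM — every shift.
Total cost: 5.
No cover costs less than 5.

5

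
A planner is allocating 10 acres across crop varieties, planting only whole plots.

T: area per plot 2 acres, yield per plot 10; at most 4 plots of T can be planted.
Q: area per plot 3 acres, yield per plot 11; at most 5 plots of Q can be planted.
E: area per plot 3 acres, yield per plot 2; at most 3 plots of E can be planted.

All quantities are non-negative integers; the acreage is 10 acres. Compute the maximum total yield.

T has the best ratio (10/2); taking only T gives at most 4×10 = 40 (stopped by the supply cap of 4).
Mixing does better — 2×T and 2×Q: area 10 ≤ 10, yield 2·10 + 2·11 = 42.

42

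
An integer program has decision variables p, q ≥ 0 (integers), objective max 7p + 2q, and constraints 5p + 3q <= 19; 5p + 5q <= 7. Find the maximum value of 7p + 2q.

7

The continuous relaxation peaks at (1.4, 0) with value 9.80; rounding to a feasible lattice point costs some objective.
(p,q)=(1,0): 5·1+3·0=5≤19, 5·1+5·0=5≤7, objective 7.
(p,q)=(0,1): 5·0+3·1=3≤19, 5·0+5·1=5≤7, objective 2.
(p,q)=(0,0): 5·0+3·0=0≤19, 5·0+5·0=0≤7, objective 0.
The best lattice point is (1,0), giving 7.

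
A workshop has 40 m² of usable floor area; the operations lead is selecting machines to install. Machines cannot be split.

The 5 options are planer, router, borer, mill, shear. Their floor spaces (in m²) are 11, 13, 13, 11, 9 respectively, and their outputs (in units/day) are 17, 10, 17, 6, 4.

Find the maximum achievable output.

44

Allowing fractional choices, the relaxed optimum would be about 45.6, but machines are indivisible.
planer + router + borer: floor space 11 + 13 + 13 = 37 ≤ 40, output 17 + 10 + 17 = 44.
planer + borer + mill: floor space 11 + 13 + 11 = 35 ≤ 40, output 17 + 17 + 6 = 40.
planer + borer + shear: floor space 11 + 13 + 9 = 33 ≤ 40, output 17 + 17 + 4 = 38.
Best is planer, router, and borer with total output 44.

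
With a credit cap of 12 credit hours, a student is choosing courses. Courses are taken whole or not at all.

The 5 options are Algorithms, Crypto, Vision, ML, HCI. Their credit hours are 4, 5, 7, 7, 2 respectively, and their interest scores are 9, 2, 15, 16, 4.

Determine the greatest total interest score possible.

25

Algorithms + Vision: credit hours 4 + 7 = 11 ≤ 12, interest score 9 + 15 = 24.
Algorithms + ML: credit hours 4 + 7 = 11 ≤ 12, interest score 9 + 16 = 25.
Best is Algorithms and ML with total interest score 25.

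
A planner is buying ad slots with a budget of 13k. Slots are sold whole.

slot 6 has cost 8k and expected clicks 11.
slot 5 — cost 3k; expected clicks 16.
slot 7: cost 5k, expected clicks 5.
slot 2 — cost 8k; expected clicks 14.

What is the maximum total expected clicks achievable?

Allowing fractional choices, the relaxed optimum would be about 32.8, but ad slots are indivisible.
slot 5 + slot 2: cost 3 + 8 = 11 ≤ 13, expected clicks 16 + 14 = 30.
slot 6 + slot 5: cost 8 + 3 = 11 ≤ 13, expected clicks 11 + 16 = 27.
Best is slot 5 and slot 2 with total expected clicks 30.

30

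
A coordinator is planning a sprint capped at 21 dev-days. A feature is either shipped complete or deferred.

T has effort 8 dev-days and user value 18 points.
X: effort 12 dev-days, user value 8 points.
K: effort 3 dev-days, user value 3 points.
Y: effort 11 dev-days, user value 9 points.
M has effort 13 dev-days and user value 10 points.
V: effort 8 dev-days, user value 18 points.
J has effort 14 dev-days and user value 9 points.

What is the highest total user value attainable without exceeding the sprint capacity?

39

Allowing fractional choices, the relaxed optimum would be about 40.6, but features are indivisible.
T + K + V: effort 8 + 3 + 8 = 19 ≤ 21, user value 18 + 3 + 18 = 39.
T + V: effort 8 + 8 = 16 ≤ 21, user value 18 + 18 = 36.
T + M: effort 8 + 13 = 21 ≤ 21, user value 18 + 10 = 28.
Best is T, K, and V with total user value 39.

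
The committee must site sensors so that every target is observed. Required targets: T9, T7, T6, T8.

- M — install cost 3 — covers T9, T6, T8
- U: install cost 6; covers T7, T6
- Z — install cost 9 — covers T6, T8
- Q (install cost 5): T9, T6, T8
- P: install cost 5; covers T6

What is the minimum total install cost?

Choose M and U: together they cover T9, T7, T6, T8 — every target.
Total install cost: 3 + 6 = 9.

9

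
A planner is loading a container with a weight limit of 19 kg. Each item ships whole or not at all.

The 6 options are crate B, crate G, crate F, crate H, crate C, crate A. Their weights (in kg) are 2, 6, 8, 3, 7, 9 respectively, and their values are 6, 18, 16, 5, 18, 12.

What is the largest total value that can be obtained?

47

Allowing fractional choices, the relaxed optimum would be about 50.0, but items are indivisible.
crate B + crate G + crate F + crate H: weight 2 + 6 + 8 + 3 = 19 ≤ 19, value 6 + 18 + 16 + 5 = 45.
crate B + crate G + crate H + crate C: weight 2 + 6 + 3 + 7 = 18 ≤ 19, value 6 + 18 + 5 + 18 = 47.
crate B + crate G + crate C: weight 2 + 6 + 7 = 15 ≤ 19, value 6 + 18 + 18 = 42.
Best is crate B, crate G, crate H, and crate C with total value 47.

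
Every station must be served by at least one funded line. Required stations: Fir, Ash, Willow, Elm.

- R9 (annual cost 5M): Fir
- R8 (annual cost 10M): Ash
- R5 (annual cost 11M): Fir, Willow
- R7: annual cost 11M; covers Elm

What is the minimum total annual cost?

Choose R8, R5, and R7: together they cover Fir, Ash, Willow, Elm — every station.
Total annual cost: 10 + 11 + 11 = 32.

32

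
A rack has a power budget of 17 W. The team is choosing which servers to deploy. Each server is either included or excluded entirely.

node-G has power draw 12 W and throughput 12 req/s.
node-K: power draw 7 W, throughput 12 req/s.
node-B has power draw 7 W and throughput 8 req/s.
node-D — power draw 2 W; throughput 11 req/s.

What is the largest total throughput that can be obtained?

Take node-K, node-B, and node-D: power draw 7 + 7 + 2 = 16 ≤ 17, throughput 12 + 8 + 11 = 31.
No other feasible combination does better.

31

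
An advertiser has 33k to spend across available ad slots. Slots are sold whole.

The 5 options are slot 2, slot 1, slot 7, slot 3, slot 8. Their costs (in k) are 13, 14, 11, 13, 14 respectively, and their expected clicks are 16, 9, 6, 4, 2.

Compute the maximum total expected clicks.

25

Take slot 2 and slot 1: cost 13 + 14 = 27 ≤ 33, expected clicks 16 + 9 = 25.
No other feasible combination does better.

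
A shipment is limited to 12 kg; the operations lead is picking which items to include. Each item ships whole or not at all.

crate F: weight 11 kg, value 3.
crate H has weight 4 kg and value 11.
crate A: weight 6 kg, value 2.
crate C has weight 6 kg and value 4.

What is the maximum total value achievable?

15

crate H + crate C: weight 4 + 6 = 10 ≤ 12, value 11 + 4 = 15.
crate H: weight 4 ≤ 12, value 11.
crate H + crate A: weight 4 + 6 = 10 ≤ 12, value 11 + 2 = 13.
Best is crate H and crate C with total value 15.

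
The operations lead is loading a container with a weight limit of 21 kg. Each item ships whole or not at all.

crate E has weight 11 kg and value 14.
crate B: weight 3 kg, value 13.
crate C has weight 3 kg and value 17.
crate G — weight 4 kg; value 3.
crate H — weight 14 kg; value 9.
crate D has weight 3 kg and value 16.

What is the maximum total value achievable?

60

Take crate E, crate B, crate C, and crate D: weight 11 + 3 + 3 + 3 = 20 ≤ 21, value 14 + 13 + 17 + 16 = 60.
No other feasible combination does better.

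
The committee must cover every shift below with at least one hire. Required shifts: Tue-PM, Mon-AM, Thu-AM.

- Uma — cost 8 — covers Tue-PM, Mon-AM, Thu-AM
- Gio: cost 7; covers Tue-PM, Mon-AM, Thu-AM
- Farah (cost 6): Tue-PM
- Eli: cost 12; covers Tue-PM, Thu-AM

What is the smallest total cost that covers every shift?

Gio alone covers Tue-PM, Mon-AM, Thu-AM — every shift.
Total cost: 7.
No cover costs less than 7.

7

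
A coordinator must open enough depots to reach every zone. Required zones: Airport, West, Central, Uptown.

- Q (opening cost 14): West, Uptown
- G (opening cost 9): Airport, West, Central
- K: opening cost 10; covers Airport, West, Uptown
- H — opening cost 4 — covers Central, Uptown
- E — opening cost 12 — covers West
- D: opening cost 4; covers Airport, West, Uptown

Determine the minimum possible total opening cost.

Choose H and D: together they cover Airport, West, Central, Uptown — every zone.
Total opening cost: 4 + 4 = 8.
No cover costs less than 8.

8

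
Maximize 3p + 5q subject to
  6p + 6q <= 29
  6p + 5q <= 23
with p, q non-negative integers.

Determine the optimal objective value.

20

Relaxing integrality, the LP optimum is 23.00 at (p,q) = (0, 4.6), which is not an integer point.
(p,q)=(0,4): 6·0+6·4=24≤29, 6·0+5·4=20≤23, objective 20.
(p,q)=(1,3): 6·1+6·3=24≤29, 6·1+5·3=21≤23, objective 18.
(p,q)=(0,3): 6·0+6·3=18≤29, 6·0+5·3=15≤23, objective 15.
Maximum is 20 at (p,q)=(0,4).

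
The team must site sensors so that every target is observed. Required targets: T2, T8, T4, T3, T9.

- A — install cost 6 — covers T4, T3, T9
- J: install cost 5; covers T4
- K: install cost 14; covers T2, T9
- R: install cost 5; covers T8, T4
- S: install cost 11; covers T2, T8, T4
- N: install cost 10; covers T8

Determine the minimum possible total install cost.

17

The greedy cost-per-new-target heuristic would pick A, R, and S for 22, but a cheaper cover exists.
Choose A and S: together they cover T2, T8, T4, T3, T9 — every target.
Total install cost: 6 + 11 = 17.
No cover costs less than 17.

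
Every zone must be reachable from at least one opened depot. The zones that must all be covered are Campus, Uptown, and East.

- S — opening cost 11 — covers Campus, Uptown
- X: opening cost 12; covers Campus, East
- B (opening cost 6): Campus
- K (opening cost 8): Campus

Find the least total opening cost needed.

Choose S and X: together they cover Campus, Uptown, East — every zone.
Total opening cost: 11 + 12 = 23.
No cover costs less than 23.

23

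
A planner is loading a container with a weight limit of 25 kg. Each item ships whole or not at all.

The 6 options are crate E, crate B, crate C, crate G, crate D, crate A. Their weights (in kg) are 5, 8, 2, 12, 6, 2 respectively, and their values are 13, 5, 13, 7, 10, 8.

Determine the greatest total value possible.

crate E + crate C + crate D + crate A: weight 5 + 2 + 6 + 2 = 15 ≤ 25, value 13 + 13 + 10 + 8 = 44.
crate E + crate B + crate C + crate D + crate A: weight 5 + 8 + 2 + 6 + 2 = 23 ≤ 25, value 13 + 5 + 13 + 10 + 8 = 49.
Best is crate E, crate B, crate C, crate D, and crate A with total value 49.

49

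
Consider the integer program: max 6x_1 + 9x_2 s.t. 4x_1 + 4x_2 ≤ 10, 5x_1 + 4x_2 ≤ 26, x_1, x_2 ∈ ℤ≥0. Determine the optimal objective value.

Relaxing integrality, the LP optimum is 22.50 at (x_1,x_2) = (0, 2.5), which is not an integer point.
(x_1,x_2)=(0,2): 4·0+4·2=8≤10, 5·0+4·2=8≤26, objective 18.
(x_1,x_2)=(1,1): 4·1+4·1=8≤10, 5·1+4·1=9≤26, objective 15.
Maximum is 18 at (x_1,x_2)=(0,2).

18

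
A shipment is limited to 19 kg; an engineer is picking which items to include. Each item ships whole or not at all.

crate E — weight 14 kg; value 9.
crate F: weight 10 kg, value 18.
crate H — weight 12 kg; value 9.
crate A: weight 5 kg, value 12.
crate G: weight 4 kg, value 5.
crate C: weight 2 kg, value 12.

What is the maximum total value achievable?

This is a 0-1 knapsack instance.
Allowing fractional choices, the relaxed optimum would be about 44.5, but items are indivisible.
crate F + crate A + crate C: weight 10 + 5 + 2 = 17 ≤ 19, value 18 + 12 + 12 = 42.
crate F + crate G + crate C: weight 10 + 4 + 2 = 16 ≤ 19, value 18 + 5 + 12 = 35.
crate F + crate A + crate G: weight 10 + 5 + 4 = 19 ≤ 19, value 18 + 12 + 5 = 35.
Best is crate F, crate A, and crate C with total value 42.

42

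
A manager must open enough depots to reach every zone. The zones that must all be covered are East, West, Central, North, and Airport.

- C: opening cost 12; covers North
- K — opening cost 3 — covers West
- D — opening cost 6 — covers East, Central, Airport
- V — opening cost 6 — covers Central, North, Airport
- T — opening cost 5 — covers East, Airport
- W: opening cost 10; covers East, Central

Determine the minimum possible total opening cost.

14

The greedy cost-per-new-zone heuristic would pick D, K, and V for 15, but a cheaper cover exists.
Choose K, V, and T: together they cover East, West, Central, North, Airport — every zone.
Total opening cost: 3 + 6 + 5 = 14.
No cover costs less than 14.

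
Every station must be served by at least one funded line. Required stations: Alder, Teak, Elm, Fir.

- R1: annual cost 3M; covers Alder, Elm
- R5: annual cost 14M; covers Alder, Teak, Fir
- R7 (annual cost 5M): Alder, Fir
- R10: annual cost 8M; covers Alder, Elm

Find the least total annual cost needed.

17

Choose R1 and R5: together they cover Alder, Teak, Elm, Fir — every station.
Total annual cost: 3 + 14 = 17.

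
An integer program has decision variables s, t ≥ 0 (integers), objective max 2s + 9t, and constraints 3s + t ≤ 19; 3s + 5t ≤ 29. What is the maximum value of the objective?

(s,t)=(1,5) is feasible, giving 47.
(s,t)=(0,5) is feasible, giving 45.
(s,t)=(2,4) is feasible, giving 40.
The best lattice point is (1,5), giving 47.

47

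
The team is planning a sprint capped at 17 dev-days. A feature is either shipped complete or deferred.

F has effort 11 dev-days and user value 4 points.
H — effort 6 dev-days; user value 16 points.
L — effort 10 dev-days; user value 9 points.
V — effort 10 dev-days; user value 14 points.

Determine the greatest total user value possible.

30

Allowing fractional choices, the relaxed optimum would be about 30.9, but features are indivisible.
H + V: effort 6 + 10 = 16 ≤ 17, user value 16 + 14 = 30.
H + L: effort 6 + 10 = 16 ≤ 17, user value 16 + 9 = 25.
Best is H and V with total user value 30.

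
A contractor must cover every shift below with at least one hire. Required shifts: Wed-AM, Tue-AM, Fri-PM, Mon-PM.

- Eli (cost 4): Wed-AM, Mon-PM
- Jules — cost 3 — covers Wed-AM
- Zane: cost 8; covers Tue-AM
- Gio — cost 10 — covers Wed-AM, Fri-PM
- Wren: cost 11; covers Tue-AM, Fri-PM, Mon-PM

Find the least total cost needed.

The greedy cost-per-new-shift heuristic would pick Eli and Wren for 15, but a cheaper cover exists.
Choose Jules and Wren: together they cover Wed-AM, Tue-AM, Fri-PM, Mon-PM — every shift.
Total cost: 3 + 11 = 14.
No cover costs less than 14.

14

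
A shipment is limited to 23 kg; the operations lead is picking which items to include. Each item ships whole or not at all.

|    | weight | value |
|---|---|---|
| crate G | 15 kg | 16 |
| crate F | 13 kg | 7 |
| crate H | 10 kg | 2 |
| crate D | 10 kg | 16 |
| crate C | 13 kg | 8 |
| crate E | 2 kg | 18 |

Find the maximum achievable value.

This is a 0-1 knapsack instance.
Take crate H, crate D, and crate E: weight 10 + 10 + 2 = 22 ≤ 23, value 2 + 16 + 18 = 36.
No other feasible combination does better.

36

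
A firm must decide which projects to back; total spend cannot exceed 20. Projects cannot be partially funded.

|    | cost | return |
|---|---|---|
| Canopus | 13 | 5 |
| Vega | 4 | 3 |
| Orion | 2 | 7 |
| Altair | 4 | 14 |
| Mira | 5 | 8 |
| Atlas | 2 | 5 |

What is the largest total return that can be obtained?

37

This is an integer program with binary decision variables.
Vega + Orion + Altair + Mira + Atlas: cost 4 + 2 + 4 + 5 + 2 = 17 ≤ 20, return 3 + 7 + 14 + 8 + 5 = 37.
Orion + Altair + Mira + Atlas: cost 2 + 4 + 5 + 2 = 13 ≤ 20, return 7 + 14 + 8 + 5 = 34.
Best is Vega, Orion, Altair, Mira, and Atlas with total return 37.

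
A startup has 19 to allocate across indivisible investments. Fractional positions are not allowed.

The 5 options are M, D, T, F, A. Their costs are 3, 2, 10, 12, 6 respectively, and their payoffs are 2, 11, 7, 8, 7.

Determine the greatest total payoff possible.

25

Take D, T, and A: cost 2 + 10 + 6 = 18 ≤ 19, payoff 11 + 7 + 7 = 25.
No other feasible combination does better.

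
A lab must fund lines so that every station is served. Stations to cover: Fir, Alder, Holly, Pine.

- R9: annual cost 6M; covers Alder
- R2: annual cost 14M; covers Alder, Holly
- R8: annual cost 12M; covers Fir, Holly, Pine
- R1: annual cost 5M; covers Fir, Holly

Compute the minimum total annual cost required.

The greedy cost-per-new-station heuristic would pick R1, R9, and R8 for 23, but a cheaper cover exists.
Choose R9 and R8: together they cover Fir, Alder, Holly, Pine — every station.
Total annual cost: 6 + 12 = 18.
No cover costs less than 18.

18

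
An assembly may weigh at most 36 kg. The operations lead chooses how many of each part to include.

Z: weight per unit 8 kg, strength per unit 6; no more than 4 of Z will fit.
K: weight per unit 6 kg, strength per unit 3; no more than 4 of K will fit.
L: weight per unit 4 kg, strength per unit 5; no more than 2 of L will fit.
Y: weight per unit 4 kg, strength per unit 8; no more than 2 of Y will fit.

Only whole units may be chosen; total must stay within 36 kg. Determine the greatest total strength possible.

Y has the best ratio (8/4); taking only Y gives at most 2×8 = 16 (stopped by the supply cap of 2).
Mixing does better — 3×Z, 1×L, and 2×Y: weight 36 ≤ 36, strength 3·6 + 1·5 + 2·8 = 39.

39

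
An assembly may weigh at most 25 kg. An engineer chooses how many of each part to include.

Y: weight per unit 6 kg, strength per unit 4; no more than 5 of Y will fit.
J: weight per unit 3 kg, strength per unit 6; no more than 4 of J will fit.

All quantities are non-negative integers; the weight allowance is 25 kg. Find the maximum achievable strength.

32

This is a bounded integer knapsack.
2×Y and 4×J: weight 24 ≤ 25, strength 2·4 + 4·6 = 32.
1×Y and 4×J: weight 18 ≤ 25, strength 1·4 + 4·6 = 28.
Best is 32.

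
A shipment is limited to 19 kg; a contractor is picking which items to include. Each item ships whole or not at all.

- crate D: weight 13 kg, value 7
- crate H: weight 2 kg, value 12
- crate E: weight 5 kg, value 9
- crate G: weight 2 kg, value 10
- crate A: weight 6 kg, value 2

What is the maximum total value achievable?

33

Take crate H, crate E, crate G, and crate A: weight 2 + 5 + 2 + 6 = 15 ≤ 19, value 12 + 9 + 10 + 2 = 33.
No other feasible combination does better.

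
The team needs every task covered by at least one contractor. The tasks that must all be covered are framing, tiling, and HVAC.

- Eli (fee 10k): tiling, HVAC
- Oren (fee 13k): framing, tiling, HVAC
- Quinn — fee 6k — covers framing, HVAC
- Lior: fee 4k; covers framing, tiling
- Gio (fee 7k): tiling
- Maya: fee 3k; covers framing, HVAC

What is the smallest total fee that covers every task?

Choose Lior and Maya: together they cover framing, tiling, HVAC — every task.
Total fee: 4 + 3 = 7.
No cover costs less than 7.

7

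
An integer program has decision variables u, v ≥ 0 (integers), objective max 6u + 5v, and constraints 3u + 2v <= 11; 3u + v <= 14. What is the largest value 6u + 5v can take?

Relaxing integrality, the LP optimum is 27.50 at (u,v) = (0, 5.5), which is not an integer point.
(u,v)=(1,4): 3·1+2·4=11≤11, 3·1+1·4=7≤14, objective 26.
(u,v)=(0,5): 3·0+2·5=10≤11, 3·0+1·5=5≤14, objective 25.
(u,v)=(1,3): 3·1+2·3=9≤11, 3·1+1·3=6≤14, objective 21.
Maximum is 26 at (u,v)=(1,4).

26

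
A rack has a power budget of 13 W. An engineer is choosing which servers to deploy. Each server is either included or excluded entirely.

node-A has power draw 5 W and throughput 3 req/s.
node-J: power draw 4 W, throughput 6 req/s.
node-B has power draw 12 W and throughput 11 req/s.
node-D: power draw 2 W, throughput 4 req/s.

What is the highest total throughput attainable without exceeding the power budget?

13

node-A + node-J + node-D: power draw 5 + 4 + 2 = 11 ≤ 13, throughput 3 + 6 + 4 = 13.
node-B: power draw 12 ≤ 13, throughput 11.
Best is node-A, node-J, and node-D with total throughput 13.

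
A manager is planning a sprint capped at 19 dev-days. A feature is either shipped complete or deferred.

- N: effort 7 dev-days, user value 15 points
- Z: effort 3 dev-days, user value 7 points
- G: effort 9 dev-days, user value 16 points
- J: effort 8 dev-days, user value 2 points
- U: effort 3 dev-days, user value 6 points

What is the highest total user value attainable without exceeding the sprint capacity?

N + G + U: effort 7 + 9 + 3 = 19 ≤ 19, user value 15 + 16 + 6 = 37.
N + Z + G: effort 7 + 3 + 9 = 19 ≤ 19, user value 15 + 7 + 16 = 38.
Best is N, Z, and G with total user value 38.

38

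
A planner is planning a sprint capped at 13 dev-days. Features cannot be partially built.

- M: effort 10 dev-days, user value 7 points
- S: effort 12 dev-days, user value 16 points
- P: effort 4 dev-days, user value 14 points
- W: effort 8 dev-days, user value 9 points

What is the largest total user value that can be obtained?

23

P + W: effort 4 + 8 = 12 ≤ 13, user value 14 + 9 = 23.
S: effort 12 ≤ 13, user value 16.
P: effort 4 ≤ 13, user value 14.
Best is P and W with total user value 23.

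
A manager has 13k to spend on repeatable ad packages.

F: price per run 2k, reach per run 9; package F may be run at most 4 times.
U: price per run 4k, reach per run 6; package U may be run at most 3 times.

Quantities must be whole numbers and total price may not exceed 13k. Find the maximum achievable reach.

This is a bounded integer knapsack.
4×F: price 8 ≤ 13, reach 4·9 = 36.
4×F and 1×U: price 12 ≤ 13, reach 4·9 + 1·6 = 42.
Best is 42.

42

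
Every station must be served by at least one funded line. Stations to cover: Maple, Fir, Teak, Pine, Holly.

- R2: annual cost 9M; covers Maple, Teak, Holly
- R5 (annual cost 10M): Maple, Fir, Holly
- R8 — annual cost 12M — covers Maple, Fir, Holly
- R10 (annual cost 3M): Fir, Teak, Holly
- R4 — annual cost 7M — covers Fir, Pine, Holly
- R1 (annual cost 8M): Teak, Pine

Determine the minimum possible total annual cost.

16

Choose R2 and R4: together they cover Maple, Fir, Teak, Pine, Holly — every station.
Total annual cost: 9 + 7 = 16.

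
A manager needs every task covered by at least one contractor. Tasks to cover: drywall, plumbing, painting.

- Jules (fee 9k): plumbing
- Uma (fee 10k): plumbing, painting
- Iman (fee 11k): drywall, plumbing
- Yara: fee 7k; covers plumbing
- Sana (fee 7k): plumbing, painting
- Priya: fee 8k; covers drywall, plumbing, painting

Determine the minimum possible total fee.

Priya alone covers drywall, plumbing, painting — every task.
Total fee: 8.

8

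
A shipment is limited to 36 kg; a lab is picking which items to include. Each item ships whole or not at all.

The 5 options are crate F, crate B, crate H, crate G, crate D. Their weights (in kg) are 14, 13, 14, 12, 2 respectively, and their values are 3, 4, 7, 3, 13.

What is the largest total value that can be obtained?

This is an integer program with binary decision variables.
Allowing fractional choices, the relaxed optimum would be about 25.8, but items are indivisible.
crate H + crate G + crate D: weight 14 + 12 + 2 = 28 ≤ 36, value 7 + 3 + 13 = 23.
crate B + crate H + crate D: weight 13 + 14 + 2 = 29 ≤ 36, value 4 + 7 + 13 = 24.
Best is crate B, crate H, and crate D with total value 24.

24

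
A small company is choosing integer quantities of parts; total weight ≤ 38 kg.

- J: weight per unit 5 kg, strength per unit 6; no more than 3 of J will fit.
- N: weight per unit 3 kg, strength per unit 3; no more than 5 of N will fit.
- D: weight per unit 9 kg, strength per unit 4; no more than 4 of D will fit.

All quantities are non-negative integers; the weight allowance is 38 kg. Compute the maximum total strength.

34

Take 3×J, 4×N, and 1×D: weight 36 ≤ 38, strength 3·6 + 4·3 + 1·4 = 34.
J has the best ratio (6/5) and is taken to its limit of 3; remaining capacity is filled optimally with the others.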